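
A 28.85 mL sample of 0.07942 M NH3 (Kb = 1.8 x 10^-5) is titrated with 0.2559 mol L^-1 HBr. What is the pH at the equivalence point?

n(NH3) = 0.07942 x 0.02885 = 0.002291 mol; V(HBr) at equivalence = 0.002291/0.2559 = 0.008954 L.
At equivalence the base is fully converted to NH4+; total volume = 0.03780 L, so [NH4+] = 0.002291/0.03780 = 0.06061 M.
Ka(NH4+) = Kw/Kb = 1.0e-14 / 1.8 x 10^-5 = 5.56e-10.
[H^+] = sqrt(Ka x [NH4+]) = sqrt(5.56e-10 x 0.06061) = 5.80e-6 M.
pH = -log(5.80e-6) = 5.24.

5.24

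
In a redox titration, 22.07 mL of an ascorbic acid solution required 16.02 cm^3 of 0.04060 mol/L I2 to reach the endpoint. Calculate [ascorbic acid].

0.0295 M

n(I2) = 0.04060 x 0.01602 = 0.0006504 mol.
From the balanced equation, 1 mol I2 reacts with 1 mol ascorbic acid, so n(ascorbic acid) = 0.0006504 x 1/1 = 0.0006504 mol.
[ascorbic acid] = 0.0006504 / 0.02207 L = 0.0295 M.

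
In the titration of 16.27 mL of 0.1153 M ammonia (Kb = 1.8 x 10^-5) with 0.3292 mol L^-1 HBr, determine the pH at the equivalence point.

n(NH3) = 0.1153 x 0.01627 = 0.001876 mol; V(HBr) at equivalence = 0.001876/0.3292 = 0.005698 L.
At equivalence the base is fully converted to NH4+; total volume = 0.02197 L, so [NH4+] = 0.001876/0.02197 = 0.08539 M.
Ka(NH4+) = Kw/Kb = 1.0e-14 / 1.8 x 10^-5 = 5.56e-10.
[H^+] = sqrt(Ka x [NH4+]) = sqrt(5.56e-10 x 0.08539) = 6.89e-6 M.
pH = -log(6.89e-6) = 5.16.

5.16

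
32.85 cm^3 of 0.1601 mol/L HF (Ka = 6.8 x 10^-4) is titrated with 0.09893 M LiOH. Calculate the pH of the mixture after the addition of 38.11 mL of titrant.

3.57

Initial n(HF) = 0.1601 x 0.03285 = 0.005259 mol.
n(LiOH) added = 0.09893 x 0.03811 = 0.003770 mol, converting that many moles of HF to F-.
Remaining n(HF) = 0.001489 mol; n(F-) = 0.003770 mol.
By Henderson-Hasselbalch, pH = pKa + log([A^-]/[HA]) = 3.17 + log(0.003770/0.001489) = 3.17 + (+0.40) = 3.57.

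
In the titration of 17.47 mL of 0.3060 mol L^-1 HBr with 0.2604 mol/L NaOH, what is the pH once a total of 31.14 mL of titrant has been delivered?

12.75

n(acid) = 0.3060 x 0.01747 = 0.005346 mol; n(NaOH) added = 0.2604 x 0.03114 = 0.008109 mol.
Base is in excess by 0.008109 - 0.005346 = 0.002763 mol in a total volume of 0.04861 L.
[OH^-] = 0.002763/0.04861 = 0.05684 M, so pOH = 1.25 and pH = 14.00 - 1.25 = 12.75.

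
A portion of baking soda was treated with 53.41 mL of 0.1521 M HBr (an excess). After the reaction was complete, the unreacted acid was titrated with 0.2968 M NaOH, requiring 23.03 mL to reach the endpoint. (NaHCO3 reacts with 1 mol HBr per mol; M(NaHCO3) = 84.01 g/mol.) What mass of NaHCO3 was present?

Total n(HBr) added = 0.1521 x 0.05341 = 0.008124 mol.
n(NaOH) used = 0.2968 x 0.02303 = 0.006835 mol, which equals the excess n(HBr).
So n(HBr) consumed by the sample = 0.008124 - 0.006835 = 0.001288 mol.
n(NaHCO3) = 0.001288 / 1 = 0.001288 mol.
mass = 0.001288 mol x 84.01 g/mol = 0.108 g.

0.108 g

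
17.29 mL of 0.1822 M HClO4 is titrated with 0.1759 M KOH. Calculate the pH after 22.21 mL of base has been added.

n(acid) = 0.1822 x 0.01729 = 0.003150 mol; n(KOH) added = 0.1759 x 0.02221 = 0.003907 mol.
Base is in excess by 0.003907 - 0.003150 = 0.0007565 mol in a total volume of 0.03950 L.
[OH^-] = 0.0007565/0.03950 = 0.01915 M, so pOH = 1.72 and pH = 14.00 - 1.72 = 12.28.

12.28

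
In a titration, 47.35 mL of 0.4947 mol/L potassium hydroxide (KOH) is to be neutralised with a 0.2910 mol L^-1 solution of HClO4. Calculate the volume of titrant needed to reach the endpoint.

80.5 mL

n(KOH) = 0.4947 mol/L x 0.04735 L = 0.02342 mol.
At equivalence n(HClO4) = n(KOH) = 0.02342 mol.
V(HClO4) = 0.02342 / 0.2910 = 0.08050 L = 80.5 mL.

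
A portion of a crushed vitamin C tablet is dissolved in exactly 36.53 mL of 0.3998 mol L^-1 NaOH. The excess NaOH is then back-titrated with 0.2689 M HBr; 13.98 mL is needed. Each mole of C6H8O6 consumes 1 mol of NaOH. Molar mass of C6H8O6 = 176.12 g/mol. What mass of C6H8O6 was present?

Total n(NaOH) added = 0.3998 x 0.03653 = 0.01460 mol.
n(HBr) used = 0.2689 x 0.01398 = 0.003759 mol, which equals the excess n(NaOH).
So n(NaOH) consumed by the sample = 0.01460 - 0.003759 = 0.01085 mol.
n(C6H8O6) = 0.01085 / 1 = 0.01085 mol.
mass = 0.01085 mol x 176.12 g/mol = 1.91 g.

1.91 g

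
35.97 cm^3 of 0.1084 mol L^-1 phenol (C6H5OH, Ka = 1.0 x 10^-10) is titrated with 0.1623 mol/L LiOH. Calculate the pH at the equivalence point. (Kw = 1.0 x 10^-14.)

11.41

n(C6H5OH) = 0.1084 x 0.03597 = 0.003899 mol; V(LiOH) at equivalence = 0.003899/0.1623 = 0.02402 L.
At equivalence all the acid is converted to C6H5O-; total volume = 0.03597 + 0.02402 = 0.05999 L, so [C6H5O-] = 0.003899/0.05999 = 0.06499 M.
Kb = Kw/Ka = 1.0e-14 / 1.0 x 10^-10 = 0.000100.
[OH^-] = sqrt(Kb x [C6H5O-]) = sqrt(0.000100 x 0.06499) = 0.00255 M.
pOH = 2.59, so pH = 14.00 - 2.59 = 11.41.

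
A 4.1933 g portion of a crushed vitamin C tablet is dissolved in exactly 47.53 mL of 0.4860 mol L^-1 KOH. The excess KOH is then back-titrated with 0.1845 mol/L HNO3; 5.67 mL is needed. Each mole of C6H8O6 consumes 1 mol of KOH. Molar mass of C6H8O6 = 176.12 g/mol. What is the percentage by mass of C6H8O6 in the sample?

92.6%

Total n(KOH) added = 0.4860 x 0.04753 = 0.02310 mol.
n(HNO3) used = 0.1845 x 0.005670 = 0.001046 mol, which equals the excess n(KOH).
So n(KOH) consumed by the sample = 0.02310 - 0.001046 = 0.02205 mol.
n(C6H8O6) = 0.02205 / 1 = 0.02205 mol.
mass C6H8O6 = 0.02205 x 176.12 = 3.884 g, so %C6H8O6 = 3.884/4.1933 x 100 = 92.6%.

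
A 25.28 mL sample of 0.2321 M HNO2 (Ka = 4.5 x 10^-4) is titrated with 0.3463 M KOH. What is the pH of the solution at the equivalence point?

8.24

n(HNO2) = 0.2321 x 0.02528 = 0.005867 mol; V(KOH) at equivalence = 0.005867/0.3463 = 0.01694 L.
At equivalence all the acid is converted to NO2-; total volume = 0.02528 + 0.01694 = 0.04222 L, so [NO2-] = 0.005867/0.04222 = 0.1390 M.
Kb = Kw/Ka = 1.0e-14 / 4.5 x 10^-4 = 2.22e-11.
[OH^-] = sqrt(Kb x [NO2-]) = sqrt(2.22e-11 x 0.1390) = 1.76e-6 M.
pOH = 5.76, so pH = 14.00 - 5.76 = 8.24.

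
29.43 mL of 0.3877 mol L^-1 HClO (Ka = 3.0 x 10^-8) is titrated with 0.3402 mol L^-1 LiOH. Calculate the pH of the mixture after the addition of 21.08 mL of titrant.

Initial n(HClO) = 0.3877 x 0.02943 = 0.01141 mol.
n(LiOH) added = 0.3402 x 0.02108 = 0.007171 mol, converting that many moles of HClO to ClO-.
Remaining n(HClO) = 0.004239 mol; n(ClO-) = 0.007171 mol.
By Henderson-Hasselbalch, pH = pKa + log([A^-]/[HA]) = 7.52 + log(0.007171/0.004239) = 7.52 + (+0.23) = 7.75.

7.75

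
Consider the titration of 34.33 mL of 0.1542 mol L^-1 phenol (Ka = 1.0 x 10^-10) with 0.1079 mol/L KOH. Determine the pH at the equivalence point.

11.40

n(C6H5OH) = 0.1542 x 0.03433 = 0.005294 mol; V(KOH) at equivalence = 0.005294/0.1079 = 0.04906 L.
At equivalence all the acid is converted to C6H5O-; total volume = 0.03433 + 0.04906 = 0.08339 L, so [C6H5O-] = 0.005294/0.08339 = 0.06348 M.
Kb = Kw/Ka = 1.0e-14 / 1.0 x 10^-10 = 0.000100.
[OH^-] = sqrt(Kb x [C6H5O-]) = sqrt(0.000100 x 0.06348) = 0.00252 M.
pOH = 2.60, so pH = 14.00 - 2.60 = 11.40.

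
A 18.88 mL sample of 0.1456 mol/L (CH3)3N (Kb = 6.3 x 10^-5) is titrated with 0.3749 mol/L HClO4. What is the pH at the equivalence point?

5.39

n((CH3)3N) = 0.1456 x 0.01888 = 0.002749 mol; V(HClO4) at equivalence = 0.002749/0.3749 = 0.007332 L.
At equivalence the base is fully converted to (CH3)3NH+; total volume = 0.02621 L, so [(CH3)3NH+] = 0.002749/0.02621 = 0.1049 M.
Ka((CH3)3NH+) = Kw/Kb = 1.0e-14 / 6.3 x 10^-5 = 1.59e-10.
[H^+] = sqrt(Ka x [(CH3)3NH+]) = sqrt(1.59e-10 x 0.1049) = 4.08e-6 M.
pH = -log(4.08e-6) = 5.39.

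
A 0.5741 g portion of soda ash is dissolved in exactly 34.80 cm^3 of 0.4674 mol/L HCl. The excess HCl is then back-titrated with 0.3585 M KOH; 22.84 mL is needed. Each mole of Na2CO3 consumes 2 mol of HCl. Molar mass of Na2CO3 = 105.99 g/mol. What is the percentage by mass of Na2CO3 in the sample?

74.6%

Total n(HCl) added = 0.4674 x 0.03480 = 0.01627 mol.
n(KOH) used = 0.3585 x 0.02284 = 0.008188 mol, which equals the excess n(HCl).
So n(HCl) consumed by the sample = 0.01627 - 0.008188 = 0.008077 mol.
n(Na2CO3) = 0.008077 / 2 = 0.004039 mol.
mass Na2CO3 = 0.004039 x 105.99 = 0.4281 g, so %Na2CO3 = 0.4281/0.5741 x 100 = 74.6%.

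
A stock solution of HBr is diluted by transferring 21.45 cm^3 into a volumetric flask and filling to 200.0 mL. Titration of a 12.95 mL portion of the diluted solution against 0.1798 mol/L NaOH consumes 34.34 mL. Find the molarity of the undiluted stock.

n(NaOH) = 0.1798 x 0.03434 = 0.006174 mol.
n(HBr) in the aliquot = 0.006174 mol.
[diluted HBr] = 0.006174 / 0.01295 = 0.4768 M.
Dilution factor = 200.0/21.45 = 9.324, so [stock] = 0.4768 x 9.324 = 4.45 M.

4.45 M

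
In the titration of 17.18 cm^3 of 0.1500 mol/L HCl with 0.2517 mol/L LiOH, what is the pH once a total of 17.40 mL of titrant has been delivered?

n(acid) = 0.1500 x 0.01718 = 0.002577 mol; n(LiOH) added = 0.2517 x 0.01740 = 0.004380 mol.
Base is in excess by 0.004380 - 0.002577 = 0.001803 mol in a total volume of 0.03458 L.
[OH^-] = 0.001803/0.03458 = 0.05213 M, so pOH = 1.28 and pH = 14.00 - 1.28 = 12.72.

12.72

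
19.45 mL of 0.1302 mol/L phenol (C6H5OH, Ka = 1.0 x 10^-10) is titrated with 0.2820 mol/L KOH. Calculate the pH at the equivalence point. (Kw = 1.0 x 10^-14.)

n(C6H5OH) = 0.1302 x 0.01945 = 0.002532 mol; V(KOH) at equivalence = 0.002532/0.2820 = 0.008980 L.
At equivalence all the acid is converted to C6H5O-; total volume = 0.01945 + 0.008980 = 0.02843 L, so [C6H5O-] = 0.002532/0.02843 = 0.08907 M.
Kb = Kw/Ka = 1.0e-14 / 1.0 x 10^-10 = 0.000100.
[OH^-] = sqrt(Kb x [C6H5O-]) = sqrt(0.000100 x 0.08907) = 0.00298 M.
pOH = 2.53, so pH = 14.00 - 2.53 = 11.47.

11.47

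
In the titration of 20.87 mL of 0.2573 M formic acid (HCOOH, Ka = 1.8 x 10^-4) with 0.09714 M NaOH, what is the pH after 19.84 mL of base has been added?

Initial n(HCOOH) = 0.2573 x 0.02087 = 0.005370 mol.
n(NaOH) added = 0.09714 x 0.01984 = 0.001927 mol, converting that many moles of HCOOH to HCOO-.
Remaining n(HCOOH) = 0.003443 mol; n(HCOO-) = 0.001927 mol.
By Henderson-Hasselbalch, pH = pKa + log([A^-]/[HA]) = 3.74 + log(0.001927/0.003443) = 3.74 + (-0.25) = 3.49.

3.49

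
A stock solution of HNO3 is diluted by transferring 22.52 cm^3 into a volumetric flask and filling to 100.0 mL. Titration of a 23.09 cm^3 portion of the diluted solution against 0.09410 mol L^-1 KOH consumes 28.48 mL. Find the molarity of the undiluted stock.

0.515 M

n(KOH) = 0.09410 x 0.02848 = 0.002680 mol.
n(HNO3) in the aliquot = 0.002680 mol.
[diluted HNO3] = 0.002680 / 0.02309 = 0.1161 M.
Dilution factor = 100.0/22.52 = 4.440, so [stock] = 0.1161 x 4.440 = 0.515 M.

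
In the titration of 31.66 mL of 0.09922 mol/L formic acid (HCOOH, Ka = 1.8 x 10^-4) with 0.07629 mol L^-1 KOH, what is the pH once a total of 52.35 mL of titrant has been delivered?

n(acid) = 0.09922 x 0.03166 = 0.003141 mol; n(KOH) added = 0.07629 x 0.05235 = 0.003994 mol.
Base is in excess by 0.003994 - 0.003141 = 0.0008525 mol in a total volume of 0.08401 L.
[OH^-] = 0.0008525/0.08401 = 0.01015 M, so pOH = 1.99 and pH = 14.00 - 1.99 = 12.01.

12.01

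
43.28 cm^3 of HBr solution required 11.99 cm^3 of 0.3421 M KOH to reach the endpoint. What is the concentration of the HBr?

0.0948 M

n(KOH) delivered = 0.3421 x 0.01199 = 0.004102 mol.
For a 1:1 reaction, n(HBr) = 0.004102 mol.
[HBr] = 0.004102 mol / 0.04328 L = 0.0948 M.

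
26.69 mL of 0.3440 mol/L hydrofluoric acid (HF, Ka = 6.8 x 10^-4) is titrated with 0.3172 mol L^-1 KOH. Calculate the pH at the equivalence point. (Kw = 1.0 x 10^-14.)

8.19

n(HF) = 0.3440 x 0.02669 = 0.009181 mol; V(KOH) at equivalence = 0.009181/0.3172 = 0.02895 L.
At equivalence all the acid is converted to F-; total volume = 0.02669 + 0.02895 = 0.05564 L, so [F-] = 0.009181/0.05564 = 0.1650 M.
Kb = Kw/Ka = 1.0e-14 / 6.8 x 10^-4 = 1.47e-11.
[OH^-] = sqrt(Kb x [F-]) = sqrt(1.47e-11 x 0.1650) = 1.56e-6 M.
pOH = 5.81, so pH = 14.00 - 5.81 = 8.19.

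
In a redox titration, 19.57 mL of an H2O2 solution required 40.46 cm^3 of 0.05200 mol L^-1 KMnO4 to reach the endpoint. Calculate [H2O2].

n(KMnO4) = 0.05200 x 0.04046 = 0.002104 mol.
From the balanced equation, 2 mol KMnO4 reacts with 5 mol H2O2, so n(H2O2) = 0.002104 x 5/2 = 0.005260 mol.
[H2O2] = 0.005260 / 0.01957 L = 0.269 M.

0.269 M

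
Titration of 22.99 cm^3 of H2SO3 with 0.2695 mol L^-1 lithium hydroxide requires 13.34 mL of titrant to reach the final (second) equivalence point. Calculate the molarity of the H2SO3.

0.0782 M

n(LiOH) = 0.2695 x 0.01334 = 0.003595 mol.
At the final (second) equivalence point, 2 mol OH^- react per mol H2SO3, so n(H2SO3) = 0.003595 / 2 = 0.001798 mol.
[H2SO3] = 0.001798 / 0.02299 L = 0.0782 M.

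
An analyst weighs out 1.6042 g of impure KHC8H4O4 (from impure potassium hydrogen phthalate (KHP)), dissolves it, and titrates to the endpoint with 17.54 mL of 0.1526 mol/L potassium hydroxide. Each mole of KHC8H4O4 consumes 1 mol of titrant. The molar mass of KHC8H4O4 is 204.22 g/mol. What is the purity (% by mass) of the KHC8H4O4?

34.1%

n(KOH) = 0.1526 x 0.01754 = 0.002677 mol.
n(KHC8H4O4) = 0.002677 / 1 = 0.002677 mol.
mass of KHC8H4O4 = 0.002677 x 204.22 = 0.5466 g.
% purity = 0.5466 / 1.6042 x 100 = 34.1%.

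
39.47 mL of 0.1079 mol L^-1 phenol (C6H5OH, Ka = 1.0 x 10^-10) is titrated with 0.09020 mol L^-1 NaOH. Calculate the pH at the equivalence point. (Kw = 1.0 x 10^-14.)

11.35

n(C6H5OH) = 0.1079 x 0.03947 = 0.004259 mol; V(NaOH) at equivalence = 0.004259/0.09020 = 0.04722 L.
At equivalence all the acid is converted to C6H5O-; total volume = 0.03947 + 0.04722 = 0.08669 L, so [C6H5O-] = 0.004259/0.08669 = 0.04913 M.
Kb = Kw/Ka = 1.0e-14 / 1.0 x 10^-10 = 0.000100.
[OH^-] = sqrt(Kb x [C6H5O-]) = sqrt(0.000100 x 0.04913) = 0.00222 M.
pOH = 2.65, so pH = 14.00 - 2.65 = 11.35.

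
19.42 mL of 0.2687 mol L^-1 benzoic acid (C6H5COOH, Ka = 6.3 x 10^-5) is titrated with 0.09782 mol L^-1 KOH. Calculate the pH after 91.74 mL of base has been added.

n(acid) = 0.2687 x 0.01942 = 0.005218 mol; n(KOH) added = 0.09782 x 0.09174 = 0.008974 mol.
Base is in excess by 0.008974 - 0.005218 = 0.003756 mol in a total volume of 0.1112 L.
[OH^-] = 0.003756/0.1112 = 0.03379 M, so pOH = 1.47 and pH = 14.00 - 1.47 = 12.53.

12.53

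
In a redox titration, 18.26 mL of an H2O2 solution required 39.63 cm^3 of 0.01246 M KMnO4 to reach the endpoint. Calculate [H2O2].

n(KMnO4) = 0.01246 x 0.03963 = 0.0004938 mol.
From the balanced equation, 2 mol KMnO4 reacts with 5 mol H2O2, so n(H2O2) = 0.0004938 x 5/2 = 0.001234 mol.
[H2O2] = 0.001234 / 0.01826 L = 0.0676 M.

0.0676 M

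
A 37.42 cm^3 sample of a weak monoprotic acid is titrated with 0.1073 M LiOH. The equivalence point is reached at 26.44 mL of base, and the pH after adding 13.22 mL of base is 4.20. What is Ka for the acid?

6.3 x 10^-5

13.22 mL is half of the equivalence volume, so this is the half-equivalence point where [HA] = [A^-].
At half-equivalence pH = pKa, so pKa = 4.20.
Ka = 10^(-4.20) = 6.3 x 10^-5.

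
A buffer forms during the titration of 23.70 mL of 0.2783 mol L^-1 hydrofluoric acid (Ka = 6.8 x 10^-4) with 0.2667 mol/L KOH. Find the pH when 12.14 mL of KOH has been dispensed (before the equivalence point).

3.15

Initial n(HF) = 0.2783 x 0.02370 = 0.006596 mol.
n(KOH) added = 0.2667 x 0.01214 = 0.003238 mol, converting that many moles of HF to F-.
Remaining n(HF) = 0.003358 mol; n(F-) = 0.003238 mol.
By Henderson-Hasselbalch, pH = pKa + log([A^-]/[HA]) = 3.17 + log(0.003238/0.003358) = 3.17 + (-0.02) = 3.15.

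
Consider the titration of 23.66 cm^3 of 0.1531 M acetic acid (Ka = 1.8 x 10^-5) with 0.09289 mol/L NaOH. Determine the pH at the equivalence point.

8.75

n(CH3COOH) = 0.1531 x 0.02366 = 0.003622 mol; V(NaOH) at equivalence = 0.003622/0.09289 = 0.03900 L.
At equivalence all the acid is converted to CH3COO-; total volume = 0.02366 + 0.03900 = 0.06266 L, so [CH3COO-] = 0.003622/0.06266 = 0.05781 M.
Kb = Kw/Ka = 1.0e-14 / 1.8 x 10^-5 = 5.56e-10.
[OH^-] = sqrt(Kb x [CH3COO-]) = sqrt(5.56e-10 x 0.05781) = 5.67e-6 M.
pOH = 5.25, so pH = 14.00 - 5.25 = 8.75.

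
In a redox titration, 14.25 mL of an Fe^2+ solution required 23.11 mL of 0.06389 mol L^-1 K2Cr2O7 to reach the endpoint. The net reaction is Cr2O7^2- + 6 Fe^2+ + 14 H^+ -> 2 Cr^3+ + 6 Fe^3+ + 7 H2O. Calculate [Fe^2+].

0.622 M

n(K2Cr2O7) = 0.06389 x 0.02311 = 0.001476 mol.
From the balanced equation, 1 mol K2Cr2O7 reacts with 6 mol Fe^2+, so n(Fe^2+) = 0.001476 x 6/1 = 0.008859 mol.
[Fe^2+] = 0.008859 / 0.01425 L = 0.622 M.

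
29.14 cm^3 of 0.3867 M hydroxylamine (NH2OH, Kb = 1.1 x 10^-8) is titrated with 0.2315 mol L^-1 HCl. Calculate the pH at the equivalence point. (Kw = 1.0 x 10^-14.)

3.44

n(NH2OH) = 0.3867 x 0.02914 = 0.01127 mol; V(HCl) at equivalence = 0.01127/0.2315 = 0.04868 L.
At equivalence the base is fully converted to NH3OH+; total volume = 0.07782 L, so [NH3OH+] = 0.01127/0.07782 = 0.1448 M.
Ka(NH3OH+) = Kw/Kb = 1.0e-14 / 1.1 x 10^-8 = 9.09e-7.
[H^+] = sqrt(Ka x [NH3OH+]) = sqrt(9.09e-7 x 0.1448) = 0.000363 M.
pH = -log(0.000363) = 3.44.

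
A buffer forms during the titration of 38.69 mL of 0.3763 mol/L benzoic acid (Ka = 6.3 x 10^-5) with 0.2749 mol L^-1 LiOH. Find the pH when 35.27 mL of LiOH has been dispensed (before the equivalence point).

4.50

Initial n(C6H5COOH) = 0.3763 x 0.03869 = 0.01456 mol.
n(LiOH) added = 0.2749 x 0.03527 = 0.009696 mol, converting that many moles of C6H5COOH to C6H5COO-.
Remaining n(C6H5COOH) = 0.004863 mol; n(C6H5COO-) = 0.009696 mol.
By Henderson-Hasselbalch, pH = pKa + log([A^-]/[HA]) = 4.20 + log(0.009696/0.004863) = 4.20 + (+0.30) = 4.50.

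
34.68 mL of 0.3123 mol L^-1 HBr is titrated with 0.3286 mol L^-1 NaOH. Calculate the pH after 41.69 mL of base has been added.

n(acid) = 0.3123 x 0.03468 = 0.01083 mol; n(NaOH) added = 0.3286 x 0.04169 = 0.01370 mol.
Base is in excess by 0.01370 - 0.01083 = 0.002869 mol in a total volume of 0.07637 L.
[OH^-] = 0.002869/0.07637 = 0.03756 M, so pOH = 1.43 and pH = 14.00 - 1.43 = 12.57.

12.57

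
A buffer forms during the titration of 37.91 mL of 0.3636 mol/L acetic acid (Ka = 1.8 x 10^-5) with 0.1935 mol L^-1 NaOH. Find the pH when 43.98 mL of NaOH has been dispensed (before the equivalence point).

4.95

Initial n(CH3COOH) = 0.3636 x 0.03791 = 0.01378 mol.
n(NaOH) added = 0.1935 x 0.04398 = 0.008510 mol, converting that many moles of CH3COOH to CH3COO-.
Remaining n(CH3COOH) = 0.005274 mol; n(CH3COO-) = 0.008510 mol.
By Henderson-Hasselbalch, pH = pKa + log([A^-]/[HA]) = 4.74 + log(0.008510/0.005274) = 4.74 + (+0.21) = 4.95.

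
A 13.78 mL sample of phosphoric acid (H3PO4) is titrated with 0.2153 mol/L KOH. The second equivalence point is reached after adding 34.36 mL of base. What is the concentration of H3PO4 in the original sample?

0.268 M

n(KOH) = 0.2153 x 0.03436 = 0.007398 mol.
At the second equivalence point, 2 mol OH^- react per mol H3PO4, so n(H3PO4) = 0.007398 / 2 = 0.003699 mol.
[H3PO4] = 0.003699 / 0.01378 L = 0.268 M.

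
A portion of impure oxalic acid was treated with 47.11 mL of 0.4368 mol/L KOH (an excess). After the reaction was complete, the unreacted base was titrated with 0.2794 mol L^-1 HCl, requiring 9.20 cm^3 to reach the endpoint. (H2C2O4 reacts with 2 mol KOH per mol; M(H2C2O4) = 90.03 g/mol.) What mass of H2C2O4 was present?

Total n(KOH) added = 0.4368 x 0.04711 = 0.02058 mol.
n(HCl) used = 0.2794 x 0.009200 = 0.002570 mol, which equals the excess n(KOH).
So n(KOH) consumed by the sample = 0.02058 - 0.002570 = 0.01801 mol.
n(H2C2O4) = 0.01801 / 2 = 0.009004 mol.
mass = 0.009004 mol x 90.03 g/mol = 0.811 g.

0.811 g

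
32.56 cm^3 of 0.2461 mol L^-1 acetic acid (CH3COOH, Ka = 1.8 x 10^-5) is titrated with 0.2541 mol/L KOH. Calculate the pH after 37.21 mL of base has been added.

12.32

n(acid) = 0.2461 x 0.03256 = 0.008013 mol; n(KOH) added = 0.2541 x 0.03721 = 0.009455 mol.
Base is in excess by 0.009455 - 0.008013 = 0.001442 mol in a total volume of 0.06977 L.
[OH^-] = 0.001442/0.06977 = 0.02067 M, so pOH = 1.68 and pH = 14.00 - 1.68 = 12.32.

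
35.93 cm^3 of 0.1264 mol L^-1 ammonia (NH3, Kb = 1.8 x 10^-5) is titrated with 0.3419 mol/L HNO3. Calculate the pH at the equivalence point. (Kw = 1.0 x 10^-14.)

5.15

n(NH3) = 0.1264 x 0.03593 = 0.004542 mol; V(HNO3) at equivalence = 0.004542/0.3419 = 0.01328 L.
At equivalence the base is fully converted to NH4+; total volume = 0.04921 L, so [NH4+] = 0.004542/0.04921 = 0.09228 M.
Ka(NH4+) = Kw/Kb = 1.0e-14 / 1.8 x 10^-5 = 5.56e-10.
[H^+] = sqrt(Ka x [NH4+]) = sqrt(5.56e-10 x 0.09228) = 7.16e-6 M.
pH = -log(7.16e-6) = 5.15.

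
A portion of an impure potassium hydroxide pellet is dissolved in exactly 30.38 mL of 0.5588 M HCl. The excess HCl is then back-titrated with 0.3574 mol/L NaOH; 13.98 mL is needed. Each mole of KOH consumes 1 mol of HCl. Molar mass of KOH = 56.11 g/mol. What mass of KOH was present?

0.672 g

Total n(HCl) added = 0.5588 x 0.03038 = 0.01698 mol.
n(NaOH) used = 0.3574 x 0.01398 = 0.004996 mol, which equals the excess n(HCl).
So n(HCl) consumed by the sample = 0.01698 - 0.004996 = 0.01198 mol.
n(KOH) = 0.01198 / 1 = 0.01198 mol.
mass = 0.01198 mol x 56.11 g/mol = 0.672 g.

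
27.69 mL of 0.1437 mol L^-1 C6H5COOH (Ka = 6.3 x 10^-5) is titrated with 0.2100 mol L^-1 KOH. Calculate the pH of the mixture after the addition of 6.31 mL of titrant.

3.90

Initial n(C6H5COOH) = 0.1437 x 0.02769 = 0.003979 mol.
n(KOH) added = 0.2100 x 0.006310 = 0.001325 mol, converting that many moles of C6H5COOH to C6H5COO-.
Remaining n(C6H5COOH) = 0.002654 mol; n(C6H5COO-) = 0.001325 mol.
By Henderson-Hasselbalch, pH = pKa + log([A^-]/[HA]) = 4.20 + log(0.001325/0.002654) = 4.20 + (-0.30) = 3.90.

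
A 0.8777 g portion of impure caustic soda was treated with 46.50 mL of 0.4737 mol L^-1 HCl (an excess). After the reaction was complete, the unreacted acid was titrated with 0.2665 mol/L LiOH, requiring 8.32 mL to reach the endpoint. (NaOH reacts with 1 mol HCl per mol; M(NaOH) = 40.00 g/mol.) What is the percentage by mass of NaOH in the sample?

Total n(HCl) added = 0.4737 x 0.04650 = 0.02203 mol.
n(LiOH) used = 0.2665 x 0.008320 = 0.002217 mol, which equals the excess n(HCl).
So n(HCl) consumed by the sample = 0.02203 - 0.002217 = 0.01981 mol.
n(NaOH) = 0.01981 / 1 = 0.01981 mol.
mass NaOH = 0.01981 x 40.00 = 0.7924 g, so %NaOH = 0.7924/0.8777 x 100 = 90.3%.

90.3%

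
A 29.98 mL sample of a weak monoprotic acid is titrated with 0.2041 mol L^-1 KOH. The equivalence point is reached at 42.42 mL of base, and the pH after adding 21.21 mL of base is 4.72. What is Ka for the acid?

21.21 mL is half of the equivalence volume, so this is the half-equivalence point where [HA] = [A^-].
At half-equivalence pH = pKa, so pKa = 4.72.
Ka = 10^(-4.72) = 1.9 x 10^-5.

1.9 x 10^-5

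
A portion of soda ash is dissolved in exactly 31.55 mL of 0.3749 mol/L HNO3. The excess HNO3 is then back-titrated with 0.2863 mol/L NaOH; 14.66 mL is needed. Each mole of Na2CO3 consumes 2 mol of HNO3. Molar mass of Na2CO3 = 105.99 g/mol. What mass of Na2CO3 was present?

0.404 g

Total n(HNO3) added = 0.3749 x 0.03155 = 0.01183 mol.
n(NaOH) used = 0.2863 x 0.01466 = 0.004197 mol, which equals the excess n(HNO3).
So n(HNO3) consumed by the sample = 0.01183 - 0.004197 = 0.007631 mol.
n(Na2CO3) = 0.007631 / 2 = 0.003815 mol.
mass = 0.003815 mol x 105.99 g/mol = 0.404 g.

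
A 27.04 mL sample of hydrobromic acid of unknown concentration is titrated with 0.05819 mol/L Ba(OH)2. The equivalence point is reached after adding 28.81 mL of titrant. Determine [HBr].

n(Ba(OH)2) delivered = 0.05819 x 0.02881 = 0.001676 mol.
The reaction is 2 HBr + 1 Ba(OH)2, so n(HBr) = 0.001676 x 2/1 = 0.003353 mol.
[HBr] = 0.003353 mol / 0.02704 L = 0.124 M.

0.124 M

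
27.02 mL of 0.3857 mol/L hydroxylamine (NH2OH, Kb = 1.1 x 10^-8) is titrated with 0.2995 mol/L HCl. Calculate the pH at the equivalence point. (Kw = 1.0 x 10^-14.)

n(NH2OH) = 0.3857 x 0.02702 = 0.01042 mol; V(HCl) at equivalence = 0.01042/0.2995 = 0.03480 L.
At equivalence the base is fully converted to NH3OH+; total volume = 0.06182 L, so [NH3OH+] = 0.01042/0.06182 = 0.1686 M.
Ka(NH3OH+) = Kw/Kb = 1.0e-14 / 1.1 x 10^-8 = 9.09e-7.
[H^+] = sqrt(Ka x [NH3OH+]) = sqrt(9.09e-7 x 0.1686) = 0.000391 M.
pH = -log(0.000391) = 3.41.

3.41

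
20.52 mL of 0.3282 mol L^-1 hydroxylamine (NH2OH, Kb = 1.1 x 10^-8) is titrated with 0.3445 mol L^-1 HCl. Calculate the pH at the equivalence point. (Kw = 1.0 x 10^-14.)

n(NH2OH) = 0.3282 x 0.02052 = 0.006735 mol; V(HCl) at equivalence = 0.006735/0.3445 = 0.01955 L.
At equivalence the base is fully converted to NH3OH+; total volume = 0.04007 L, so [NH3OH+] = 0.006735/0.04007 = 0.1681 M.
Ka(NH3OH+) = Kw/Kb = 1.0e-14 / 1.1 x 10^-8 = 9.09e-7.
[H^+] = sqrt(Ka x [NH3OH+]) = sqrt(9.09e-7 x 0.1681) = 0.000391 M.
pH = -log(0.000391) = 3.41.

3.41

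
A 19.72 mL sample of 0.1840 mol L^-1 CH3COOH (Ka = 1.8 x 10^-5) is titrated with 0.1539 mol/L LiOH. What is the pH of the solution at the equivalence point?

8.83

n(CH3COOH) = 0.1840 x 0.01972 = 0.003628 mol; V(LiOH) at equivalence = 0.003628/0.1539 = 0.02358 L.
At equivalence all the acid is converted to CH3COO-; total volume = 0.01972 + 0.02358 = 0.04330 L, so [CH3COO-] = 0.003628/0.04330 = 0.08380 M.
Kb = Kw/Ka = 1.0e-14 / 1.8 x 10^-5 = 5.56e-10.
[OH^-] = sqrt(Kb x [CH3COO-]) = sqrt(5.56e-10 x 0.08380) = 6.82e-6 M.
pOH = 5.17, so pH = 14.00 - 5.17 = 8.83.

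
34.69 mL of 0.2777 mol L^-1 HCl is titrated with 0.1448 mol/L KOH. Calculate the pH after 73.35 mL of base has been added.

n(acid) = 0.2777 x 0.03469 = 0.009633 mol; n(KOH) added = 0.1448 x 0.07335 = 0.01062 mol.
Base is in excess by 0.01062 - 0.009633 = 0.0009877 mol in a total volume of 0.1080 L.
[OH^-] = 0.0009877/0.1080 = 0.009142 M, so pOH = 2.04 and pH = 14.00 - 2.04 = 11.96.

11.96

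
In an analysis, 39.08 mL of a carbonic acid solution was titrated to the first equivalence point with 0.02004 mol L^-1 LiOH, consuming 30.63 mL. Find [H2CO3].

0.0157 M

n(LiOH) = 0.02004 x 0.03063 = 0.0006138 mol.
At the first equivalence point, 1 mol OH^- react per mol H2CO3, so n(H2CO3) = 0.0006138 / 1 = 0.0006138 mol.
[H2CO3] = 0.0006138 / 0.03908 L = 0.0157 M.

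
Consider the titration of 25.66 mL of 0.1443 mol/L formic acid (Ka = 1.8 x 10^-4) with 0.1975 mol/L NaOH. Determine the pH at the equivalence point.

8.33

n(HCOOH) = 0.1443 x 0.02566 = 0.003703 mol; V(NaOH) at equivalence = 0.003703/0.1975 = 0.01875 L.
At equivalence all the acid is converted to HCOO-; total volume = 0.02566 + 0.01875 = 0.04441 L, so [HCOO-] = 0.003703/0.04441 = 0.08338 M.
Kb = Kw/Ka = 1.0e-14 / 1.8 x 10^-4 = 5.56e-11.
[OH^-] = sqrt(Kb x [HCOO-]) = sqrt(5.56e-11 x 0.08338) = 2.15e-6 M.
pOH = 5.67, so pH = 14.00 - 5.67 = 8.33.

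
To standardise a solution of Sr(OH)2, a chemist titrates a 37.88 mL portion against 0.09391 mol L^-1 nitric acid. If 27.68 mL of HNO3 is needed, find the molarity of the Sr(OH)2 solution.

0.0343 M

n(HNO3) delivered = 0.09391 x 0.02768 = 0.002599 mol.
The reaction is 1 Sr(OH)2 + 2 HNO3, so n(Sr(OH)2) = 0.002599 x 1/2 = 0.001300 mol.
[Sr(OH)2] = 0.001300 mol / 0.03788 L = 0.0343 M.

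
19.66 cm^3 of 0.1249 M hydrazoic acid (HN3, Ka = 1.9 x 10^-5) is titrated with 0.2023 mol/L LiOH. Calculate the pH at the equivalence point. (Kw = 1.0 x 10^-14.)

8.80

n(HN3) = 0.1249 x 0.01966 = 0.002456 mol; V(LiOH) at equivalence = 0.002456/0.2023 = 0.01214 L.
At equivalence all the acid is converted to N3-; total volume = 0.01966 + 0.01214 = 0.03180 L, so [N3-] = 0.002456/0.03180 = 0.07722 M.
Kb = Kw/Ka = 1.0e-14 / 1.9 x 10^-5 = 5.26e-10.
[OH^-] = sqrt(Kb x [N3-]) = sqrt(5.26e-10 x 0.07722) = 6.38e-6 M.
pOH = 5.20, so pH = 14.00 - 5.20 = 8.80.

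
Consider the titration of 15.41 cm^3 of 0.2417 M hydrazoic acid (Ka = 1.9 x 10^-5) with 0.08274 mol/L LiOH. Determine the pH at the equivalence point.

n(HN3) = 0.2417 x 0.01541 = 0.003725 mol; V(LiOH) at equivalence = 0.003725/0.08274 = 0.04502 L.
At equivalence all the acid is converted to N3-; total volume = 0.01541 + 0.04502 = 0.06043 L, so [N3-] = 0.003725/0.06043 = 0.06164 M.
Kb = Kw/Ka = 1.0e-14 / 1.9 x 10^-5 = 5.26e-10.
[OH^-] = sqrt(Kb x [N3-]) = sqrt(5.26e-10 x 0.06164) = 5.70e-6 M.
pOH = 5.24, so pH = 14.00 - 5.24 = 8.76.

8.76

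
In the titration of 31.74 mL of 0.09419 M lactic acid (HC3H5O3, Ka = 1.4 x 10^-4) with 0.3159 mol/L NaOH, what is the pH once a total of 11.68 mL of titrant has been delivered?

n(acid) = 0.09419 x 0.03174 = 0.002990 mol; n(NaOH) added = 0.3159 x 0.01168 = 0.003690 mol.
Base is in excess by 0.003690 - 0.002990 = 0.0007001 mol in a total volume of 0.04342 L.
[OH^-] = 0.0007001/0.04342 = 0.01612 M, so pOH = 1.79 and pH = 14.00 - 1.79 = 12.21.

12.21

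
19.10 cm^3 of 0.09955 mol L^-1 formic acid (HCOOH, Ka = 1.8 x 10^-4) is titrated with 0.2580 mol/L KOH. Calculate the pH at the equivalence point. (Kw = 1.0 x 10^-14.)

n(HCOOH) = 0.09955 x 0.01910 = 0.001901 mol; V(KOH) at equivalence = 0.001901/0.2580 = 0.007370 L.
At equivalence all the acid is converted to HCOO-; total volume = 0.01910 + 0.007370 = 0.02647 L, so [HCOO-] = 0.001901/0.02647 = 0.07183 M.
Kb = Kw/Ka = 1.0e-14 / 1.8 x 10^-4 = 5.56e-11.
[OH^-] = sqrt(Kb x [HCOO-]) = sqrt(5.56e-11 x 0.07183) = 2.00e-6 M.
pOH = 5.70, so pH = 14.00 - 5.70 = 8.30.

8.30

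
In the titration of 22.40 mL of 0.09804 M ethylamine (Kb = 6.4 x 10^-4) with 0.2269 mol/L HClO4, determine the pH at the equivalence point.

n(C2H5NH2) = 0.09804 x 0.02240 = 0.002196 mol; V(HClO4) at equivalence = 0.002196/0.2269 = 0.009679 L.
At equivalence the base is fully converted to C2H5NH3+; total volume = 0.03208 L, so [C2H5NH3+] = 0.002196/0.03208 = 0.06846 M.
Ka(C2H5NH3+) = Kw/Kb = 1.0e-14 / 6.4 x 10^-4 = 1.56e-11.
[H^+] = sqrt(Ka x [C2H5NH3+]) = sqrt(1.56e-11 x 0.06846) = 1.03e-6 M.
pH = -log(1.03e-6) = 5.99.

5.99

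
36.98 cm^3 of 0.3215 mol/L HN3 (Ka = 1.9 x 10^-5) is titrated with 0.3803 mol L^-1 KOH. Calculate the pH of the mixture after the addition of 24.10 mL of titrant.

5.25

Initial n(HN3) = 0.3215 x 0.03698 = 0.01189 mol.
n(KOH) added = 0.3803 x 0.02410 = 0.009165 mol, converting that many moles of HN3 to N3-.
Remaining n(HN3) = 0.002724 mol; n(N3-) = 0.009165 mol.
By Henderson-Hasselbalch, pH = pKa + log([A^-]/[HA]) = 4.72 + log(0.009165/0.002724) = 4.72 + (+0.53) = 5.25.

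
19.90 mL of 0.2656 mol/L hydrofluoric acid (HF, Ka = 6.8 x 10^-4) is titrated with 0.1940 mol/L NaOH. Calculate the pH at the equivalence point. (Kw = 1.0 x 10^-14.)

n(HF) = 0.2656 x 0.01990 = 0.005285 mol; V(NaOH) at equivalence = 0.005285/0.1940 = 0.02724 L.
At equivalence all the acid is converted to F-; total volume = 0.01990 + 0.02724 = 0.04714 L, so [F-] = 0.005285/0.04714 = 0.1121 M.
Kb = Kw/Ka = 1.0e-14 / 6.8 x 10^-4 = 1.47e-11.
[OH^-] = sqrt(Kb x [F-]) = sqrt(1.47e-11 x 0.1121) = 1.28e-6 M.
pOH = 5.89, so pH = 14.00 - 5.89 = 8.11.

8.11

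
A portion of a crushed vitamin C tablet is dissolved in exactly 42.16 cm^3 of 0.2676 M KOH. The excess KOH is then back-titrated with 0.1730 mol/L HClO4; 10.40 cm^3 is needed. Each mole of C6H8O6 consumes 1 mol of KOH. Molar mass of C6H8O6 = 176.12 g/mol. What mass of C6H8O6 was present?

1.67 g

Total n(KOH) added = 0.2676 x 0.04216 = 0.01128 mol.
n(HClO4) used = 0.1730 x 0.01040 = 0.001799 mol, which equals the excess n(KOH).
So n(KOH) consumed by the sample = 0.01128 - 0.001799 = 0.009483 mol.
n(C6H8O6) = 0.009483 / 1 = 0.009483 mol.
mass = 0.009483 mol x 176.12 g/mol = 1.67 g.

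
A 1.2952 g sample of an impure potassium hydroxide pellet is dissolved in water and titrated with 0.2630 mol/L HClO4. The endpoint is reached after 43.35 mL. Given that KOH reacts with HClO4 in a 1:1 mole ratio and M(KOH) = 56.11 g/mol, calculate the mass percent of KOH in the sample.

n(HClO4) = 0.2630 x 0.04335 = 0.01140 mol.
n(KOH) = 0.01140 / 1 = 0.01140 mol.
mass of KOH = 0.01140 x 56.11 = 0.6397 g.
% purity = 0.6397 / 1.2952 x 100 = 49.4%.

49.4%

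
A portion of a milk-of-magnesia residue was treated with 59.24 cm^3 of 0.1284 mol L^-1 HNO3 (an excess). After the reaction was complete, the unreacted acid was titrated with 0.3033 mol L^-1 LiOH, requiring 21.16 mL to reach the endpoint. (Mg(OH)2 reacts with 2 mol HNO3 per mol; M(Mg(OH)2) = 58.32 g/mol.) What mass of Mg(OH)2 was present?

Total n(HNO3) added = 0.1284 x 0.05924 = 0.007606 mol.
n(LiOH) used = 0.3033 x 0.02116 = 0.006418 mol, which equals the excess n(HNO3).
So n(HNO3) consumed by the sample = 0.007606 - 0.006418 = 0.001189 mol.
n(Mg(OH)2) = 0.001189 / 2 = 0.0005943 mol.
mass = 0.0005943 mol x 58.32 g/mol = 0.0347 g.

0.0347 g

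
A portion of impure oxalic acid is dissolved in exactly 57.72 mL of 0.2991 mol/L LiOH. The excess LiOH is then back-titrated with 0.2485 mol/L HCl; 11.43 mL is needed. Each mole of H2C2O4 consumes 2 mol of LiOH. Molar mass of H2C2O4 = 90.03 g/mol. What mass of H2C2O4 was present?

0.649 g

Total n(LiOH) added = 0.2991 x 0.05772 = 0.01726 mol.
n(HCl) used = 0.2485 x 0.01143 = 0.002840 mol, which equals the excess n(LiOH).
So n(LiOH) consumed by the sample = 0.01726 - 0.002840 = 0.01442 mol.
n(H2C2O4) = 0.01442 / 2 = 0.007212 mol.
mass = 0.007212 mol x 90.03 g/mol = 0.649 g.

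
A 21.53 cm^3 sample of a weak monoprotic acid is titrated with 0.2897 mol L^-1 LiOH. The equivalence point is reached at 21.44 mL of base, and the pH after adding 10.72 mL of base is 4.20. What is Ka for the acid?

10.72 mL is half of the equivalence volume, so this is the half-equivalence point where [HA] = [A^-].
At half-equivalence pH = pKa, so pKa = 4.20.
Ka = 10^(-4.20) = 6.3 x 10^-5.

6.3 x 10^-5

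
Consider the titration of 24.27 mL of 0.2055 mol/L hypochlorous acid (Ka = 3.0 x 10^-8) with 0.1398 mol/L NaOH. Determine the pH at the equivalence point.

n(HClO) = 0.2055 x 0.02427 = 0.004987 mol; V(NaOH) at equivalence = 0.004987/0.1398 = 0.03568 L.
At equivalence all the acid is converted to ClO-; total volume = 0.02427 + 0.03568 = 0.05995 L, so [ClO-] = 0.004987/0.05995 = 0.08320 M.
Kb = Kw/Ka = 1.0e-14 / 3.0 x 10^-8 = 3.33e-7.
[OH^-] = sqrt(Kb x [ClO-]) = sqrt(3.33e-7 x 0.08320) = 0.000167 M.
pOH = 3.78, so pH = 14.00 - 3.78 = 10.22.

10.22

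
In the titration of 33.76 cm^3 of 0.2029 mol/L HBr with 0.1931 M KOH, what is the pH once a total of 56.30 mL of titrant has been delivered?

n(acid) = 0.2029 x 0.03376 = 0.006850 mol; n(KOH) added = 0.1931 x 0.05630 = 0.01087 mol.
Base is in excess by 0.01087 - 0.006850 = 0.004022 mol in a total volume of 0.09006 L.
[OH^-] = 0.004022/0.09006 = 0.04465 M, so pOH = 1.35 and pH = 14.00 - 1.35 = 12.65.

12.65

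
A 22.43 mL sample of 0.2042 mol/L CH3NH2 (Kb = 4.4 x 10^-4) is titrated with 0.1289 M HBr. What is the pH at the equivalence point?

5.87

n(CH3NH2) = 0.2042 x 0.02243 = 0.004580 mol; V(HBr) at equivalence = 0.004580/0.1289 = 0.03553 L.
At equivalence the base is fully converted to CH3NH3+; total volume = 0.05796 L, so [CH3NH3+] = 0.004580/0.05796 = 0.07902 M.
Ka(CH3NH3+) = Kw/Kb = 1.0e-14 / 4.4 x 10^-4 = 2.27e-11.
[H^+] = sqrt(Ka x [CH3NH3+]) = sqrt(2.27e-11 x 0.07902) = 1.34e-6 M.
pH = -log(1.34e-6) = 5.87.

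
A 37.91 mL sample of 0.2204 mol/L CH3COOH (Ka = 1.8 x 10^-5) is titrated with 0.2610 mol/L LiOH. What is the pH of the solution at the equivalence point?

8.91

n(CH3COOH) = 0.2204 x 0.03791 = 0.008355 mol; V(LiOH) at equivalence = 0.008355/0.2610 = 0.03201 L.
At equivalence all the acid is converted to CH3COO-; total volume = 0.03791 + 0.03201 = 0.06992 L, so [CH3COO-] = 0.008355/0.06992 = 0.1195 M.
Kb = Kw/Ka = 1.0e-14 / 1.8 x 10^-5 = 5.56e-10.
[OH^-] = sqrt(Kb x [CH3COO-]) = sqrt(5.56e-10 x 0.1195) = 8.15e-6 M.
pOH = 5.09, so pH = 14.00 - 5.09 = 8.91.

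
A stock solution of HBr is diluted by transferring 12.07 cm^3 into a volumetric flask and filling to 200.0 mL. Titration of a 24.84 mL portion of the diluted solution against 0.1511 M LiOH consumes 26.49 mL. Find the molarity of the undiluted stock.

2.67 M

n(LiOH) = 0.1511 x 0.02649 = 0.004003 mol.
n(HBr) in the aliquot = 0.004003 mol.
[diluted HBr] = 0.004003 / 0.02484 = 0.1611 M.
Dilution factor = 200.0/12.07 = 16.57, so [stock] = 0.1611 x 16.57 = 2.67 M.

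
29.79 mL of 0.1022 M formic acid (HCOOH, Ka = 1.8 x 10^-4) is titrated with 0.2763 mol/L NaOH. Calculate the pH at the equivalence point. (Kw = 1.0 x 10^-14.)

8.31

n(HCOOH) = 0.1022 x 0.02979 = 0.003045 mol; V(NaOH) at equivalence = 0.003045/0.2763 = 0.01102 L.
At equivalence all the acid is converted to HCOO-; total volume = 0.02979 + 0.01102 = 0.04081 L, so [HCOO-] = 0.003045/0.04081 = 0.07460 M.
Kb = Kw/Ka = 1.0e-14 / 1.8 x 10^-4 = 5.56e-11.
[OH^-] = sqrt(Kb x [HCOO-]) = sqrt(5.56e-11 x 0.07460) = 2.04e-6 M.
pOH = 5.69, so pH = 14.00 - 5.69 = 8.31.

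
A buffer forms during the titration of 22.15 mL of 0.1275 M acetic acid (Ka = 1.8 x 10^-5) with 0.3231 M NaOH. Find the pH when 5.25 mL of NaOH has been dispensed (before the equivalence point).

Initial n(CH3COOH) = 0.1275 x 0.02215 = 0.002824 mol.
n(NaOH) added = 0.3231 x 0.005250 = 0.001696 mol, converting that many moles of CH3COOH to CH3COO-.
Remaining n(CH3COOH) = 0.001128 mol; n(CH3COO-) = 0.001696 mol.
By Henderson-Hasselbalch, pH = pKa + log([A^-]/[HA]) = 4.74 + log(0.001696/0.001128) = 4.74 + (+0.18) = 4.92.

4.92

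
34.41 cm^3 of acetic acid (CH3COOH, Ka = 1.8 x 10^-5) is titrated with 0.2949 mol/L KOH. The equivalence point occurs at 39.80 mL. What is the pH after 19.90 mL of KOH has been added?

19.90 mL is exactly half the equivalence volume (39.80/2), i.e. the half-equivalence point.
There, n(HA) = n(A^-), so pH = pKa = -log(1.8 x 10^-5) = 4.74.

4.74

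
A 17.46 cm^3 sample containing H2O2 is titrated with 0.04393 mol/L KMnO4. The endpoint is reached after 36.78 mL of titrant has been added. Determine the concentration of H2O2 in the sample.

0.231 M

n(KMnO4) = 0.04393 x 0.03678 = 0.001616 mol.
From the balanced equation, 2 mol KMnO4 reacts with 5 mol H2O2, so n(H2O2) = 0.001616 x 5/2 = 0.004039 mol.
[H2O2] = 0.004039 / 0.01746 L = 0.231 M.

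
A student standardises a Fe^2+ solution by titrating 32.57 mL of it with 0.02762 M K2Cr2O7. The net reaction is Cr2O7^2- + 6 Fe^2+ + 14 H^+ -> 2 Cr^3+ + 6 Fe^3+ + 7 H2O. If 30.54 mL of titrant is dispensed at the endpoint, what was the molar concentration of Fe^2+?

0.155 M

n(K2Cr2O7) = 0.02762 x 0.03054 = 0.0008435 mol.
From the balanced equation, 1 mol K2Cr2O7 reacts with 6 mol Fe^2+, so n(Fe^2+) = 0.0008435 x 6/1 = 0.005061 mol.
[Fe^2+] = 0.005061 / 0.03257 L = 0.155 M.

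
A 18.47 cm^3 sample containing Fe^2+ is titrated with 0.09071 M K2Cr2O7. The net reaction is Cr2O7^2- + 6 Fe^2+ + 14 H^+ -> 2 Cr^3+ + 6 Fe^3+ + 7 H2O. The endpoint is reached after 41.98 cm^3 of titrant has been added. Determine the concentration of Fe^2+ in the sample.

1.24 M

n(K2Cr2O7) = 0.09071 x 0.04198 = 0.003808 mol.
From the balanced equation, 1 mol K2Cr2O7 reacts with 6 mol Fe^2+, so n(Fe^2+) = 0.003808 x 6/1 = 0.02285 mol.
[Fe^2+] = 0.02285 / 0.01847 L = 1.24 M.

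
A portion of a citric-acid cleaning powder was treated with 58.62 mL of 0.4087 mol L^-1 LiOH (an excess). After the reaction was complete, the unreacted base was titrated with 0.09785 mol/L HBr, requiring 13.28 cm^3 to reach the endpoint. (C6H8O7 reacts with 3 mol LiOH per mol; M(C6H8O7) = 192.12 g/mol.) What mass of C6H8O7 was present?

1.45 g

Total n(LiOH) added = 0.4087 x 0.05862 = 0.02396 mol.
n(HBr) used = 0.09785 x 0.01328 = 0.001299 mol, which equals the excess n(LiOH).
So n(LiOH) consumed by the sample = 0.02396 - 0.001299 = 0.02266 mol.
n(C6H8O7) = 0.02266 / 3 = 0.007553 mol.
mass = 0.007553 mol x 192.12 g/mol = 1.45 g.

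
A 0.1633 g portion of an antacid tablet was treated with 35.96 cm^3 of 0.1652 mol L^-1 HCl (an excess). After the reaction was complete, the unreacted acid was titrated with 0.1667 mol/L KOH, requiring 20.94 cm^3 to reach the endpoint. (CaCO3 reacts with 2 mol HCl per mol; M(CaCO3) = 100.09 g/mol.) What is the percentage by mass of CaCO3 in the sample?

Total n(HCl) added = 0.1652 x 0.03596 = 0.005941 mol.
n(KOH) used = 0.1667 x 0.02094 = 0.003491 mol, which equals the excess n(HCl).
So n(HCl) consumed by the sample = 0.005941 - 0.003491 = 0.002450 mol.
n(CaCO3) = 0.002450 / 2 = 0.001225 mol.
mass CaCO3 = 0.001225 x 100.09 = 0.1226 g, so %CaCO3 = 0.1226/0.1633 x 100 = 75.1%.

75.1%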